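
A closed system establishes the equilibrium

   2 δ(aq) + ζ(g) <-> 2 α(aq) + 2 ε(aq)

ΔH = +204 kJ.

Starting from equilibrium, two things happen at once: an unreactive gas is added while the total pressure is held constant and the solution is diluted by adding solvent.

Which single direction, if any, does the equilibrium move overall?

cannot be determined

Adding inert gas at constant total pressure expands the volume and lowers every reacting partial pressure. With Δn_gas = 0 − 1 = -1, Q moves away from K toward the side with fewer gas moles, so the system shifts toward the side with more gas moles — to the left.
Dilution lowers every aqueous concentration by the same factor. Δn_aq = 4 − 2 = +2, so the system shifts toward the side with more dissolved moles — to the right.
The individual effects push in opposite directions; without quantitative information the net direction cannot be determined.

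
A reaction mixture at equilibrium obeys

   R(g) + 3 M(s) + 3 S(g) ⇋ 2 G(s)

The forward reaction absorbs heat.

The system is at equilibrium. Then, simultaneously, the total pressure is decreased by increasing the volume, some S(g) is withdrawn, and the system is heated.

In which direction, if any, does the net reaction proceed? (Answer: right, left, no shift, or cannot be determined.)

cannot be determined

Gas moles: reactants 4, products 0 (Δn_gas = -4). Expansion shifts the system toward the side with more moles of gas — to the left.
Removing S (g), a reactant, drives the reaction to the left.
The forward reaction is endothermic. Raising T favours the endothermic direction — shift to the right.
The individual effects push in opposite directions; without quantitative information the net direction cannot be determined.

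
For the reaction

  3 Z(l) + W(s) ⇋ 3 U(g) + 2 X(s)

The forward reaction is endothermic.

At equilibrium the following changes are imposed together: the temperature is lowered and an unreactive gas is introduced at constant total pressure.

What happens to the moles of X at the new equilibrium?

cannot be determined

The forward reaction is endothermic. Lowering T favours the exothermic direction — shift to the left.
Adding inert gas at constant total pressure expands the volume and lowers every reacting partial pressure. With Δn_gas = 3 − 0 = +3, Q moves away from K toward the side with fewer gas moles, so the system shifts toward the side with more gas moles — to the right.
The two effects oppose each other, so the net shift — and hence the change in X — cannot be determined from the given information.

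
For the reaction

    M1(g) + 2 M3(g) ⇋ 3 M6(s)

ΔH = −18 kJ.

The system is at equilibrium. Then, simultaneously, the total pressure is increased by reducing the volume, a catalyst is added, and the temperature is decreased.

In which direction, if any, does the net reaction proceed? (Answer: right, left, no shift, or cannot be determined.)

right

Gas moles: reactants 3, products 0 (Δn_gas = -3). Compression shifts the system toward the side with fewer moles of gas — to the right.
A catalyst speeds both forward and reverse rates equally; it changes neither Q nor K — no shift from this change.
The forward reaction is exothermic. Lowering T favours the exothermic direction — shift to the right.
Only the nonzero effect(s) matter; the net shift is to the right.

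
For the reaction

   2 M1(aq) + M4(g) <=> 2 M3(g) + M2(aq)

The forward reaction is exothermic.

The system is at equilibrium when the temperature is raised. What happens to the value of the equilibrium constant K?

K depends on temperature via the van 't Hoff relation. The forward reaction is exothermic, so raising T decreases K.

decreases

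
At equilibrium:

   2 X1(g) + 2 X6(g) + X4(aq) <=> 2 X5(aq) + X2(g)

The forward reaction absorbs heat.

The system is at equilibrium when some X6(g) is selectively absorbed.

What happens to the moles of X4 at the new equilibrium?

increases

Removing X6 (g), a reactant, drives the reaction to the left.
The net shift is to the left. X4 is a reactant, so its amount increases.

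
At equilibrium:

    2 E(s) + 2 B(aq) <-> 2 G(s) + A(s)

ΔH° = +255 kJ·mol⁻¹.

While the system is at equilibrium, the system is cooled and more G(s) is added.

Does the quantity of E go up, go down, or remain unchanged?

The forward reaction is endothermic. Lowering T favours the exothermic direction — shift to the left.
G is a pure solid; its activity is 1 regardless of amount, so Q is unaffected — no shift from this change.
The net shift is to the left. E is a reactant, so its amount increases.

increases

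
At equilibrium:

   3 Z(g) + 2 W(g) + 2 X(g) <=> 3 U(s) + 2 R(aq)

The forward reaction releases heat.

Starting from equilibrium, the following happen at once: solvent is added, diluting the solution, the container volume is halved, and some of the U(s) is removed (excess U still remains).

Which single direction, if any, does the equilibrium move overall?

Dilution lowers every aqueous concentration by the same factor. Δn_aq = 2 − 0 = +2, so the system shifts toward the side with more dissolved moles — to the right.
Gas moles: reactants 7, products 0 (Δn_gas = -7). Compression shifts the system toward the side with fewer moles of gas — to the right.
U is a pure solid; its activity is 1 regardless of amount, so Q is unaffected — no shift from this change.
Only the nonzero effect(s) matter; the net shift is to the right.

right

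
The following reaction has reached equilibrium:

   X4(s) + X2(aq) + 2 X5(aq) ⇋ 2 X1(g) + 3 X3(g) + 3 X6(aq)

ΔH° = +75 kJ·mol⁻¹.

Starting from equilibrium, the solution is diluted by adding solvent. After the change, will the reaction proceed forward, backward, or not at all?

no shift

Dilution scales every aqueous concentration by the same factor. Δn_aq = 3 − 3 = 0, so Q is unchanged — no shift.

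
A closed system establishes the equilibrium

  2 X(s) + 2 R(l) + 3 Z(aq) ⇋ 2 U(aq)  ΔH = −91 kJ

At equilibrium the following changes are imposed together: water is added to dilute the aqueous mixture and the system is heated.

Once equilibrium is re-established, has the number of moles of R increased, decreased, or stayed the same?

increases

Dilution lowers every aqueous concentration by the same factor. Δn_aq = 2 − 3 = -1, so the system shifts toward the side with more dissolved moles — to the left.
The forward reaction is exothermic. Raising T favours the endothermic direction — shift to the left.
The net shift is to the left. R is a reactant, so its amount increases.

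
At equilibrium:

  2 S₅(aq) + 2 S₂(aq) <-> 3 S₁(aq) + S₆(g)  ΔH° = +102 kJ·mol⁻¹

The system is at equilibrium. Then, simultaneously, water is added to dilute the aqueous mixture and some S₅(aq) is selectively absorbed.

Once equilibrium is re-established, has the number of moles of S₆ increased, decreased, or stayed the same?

Dilution lowers every aqueous concentration by the same factor. Δn_aq = 3 − 4 = -1, so the system shifts toward the side with more dissolved moles — to the left.
Removing S₅ (aq), a reactant, drives the reaction to the left.
The net shift is to the left. S₆ is a product, so its amount decreases.

decreases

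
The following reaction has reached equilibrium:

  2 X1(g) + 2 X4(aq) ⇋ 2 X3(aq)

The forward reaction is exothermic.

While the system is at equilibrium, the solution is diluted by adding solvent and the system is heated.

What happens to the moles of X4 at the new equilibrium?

Dilution scales every aqueous concentration by the same factor. Δn_aq = 2 − 2 = 0, so Q is unchanged — no shift.
The forward reaction is exothermic. Raising T favours the endothermic direction — shift to the left.
The net shift is to the left. X4 is a reactant, so its amount increases.

increases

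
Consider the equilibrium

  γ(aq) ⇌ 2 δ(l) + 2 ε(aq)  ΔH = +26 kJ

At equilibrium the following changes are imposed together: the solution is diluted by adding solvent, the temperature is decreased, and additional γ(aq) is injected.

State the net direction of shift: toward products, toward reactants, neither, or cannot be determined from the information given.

cannot be determined

Dilution lowers every aqueous concentration by the same factor. Δn_aq = 2 − 1 = +1, so the system shifts toward the side with more dissolved moles — to the right.
The forward reaction is endothermic. Lowering T favours the exothermic direction — shift to the left.
Adding γ (aq), a reactant, drives the reaction to the right.
The individual effects push in opposite directions; without quantitative information the net direction cannot be determined.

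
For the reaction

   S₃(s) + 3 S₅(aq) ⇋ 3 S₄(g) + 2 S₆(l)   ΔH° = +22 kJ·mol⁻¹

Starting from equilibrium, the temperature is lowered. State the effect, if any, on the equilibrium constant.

decreases

K depends on temperature via the van 't Hoff relation. The forward reaction is endothermic, so lowering T decreases K.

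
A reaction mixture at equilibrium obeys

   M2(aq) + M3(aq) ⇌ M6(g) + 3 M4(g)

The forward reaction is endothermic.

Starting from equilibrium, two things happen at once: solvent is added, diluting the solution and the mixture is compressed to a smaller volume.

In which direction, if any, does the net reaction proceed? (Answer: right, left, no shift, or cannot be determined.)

left

Dilution lowers every aqueous concentration by the same factor. Δn_aq = 0 − 2 = -2, so the system shifts toward the side with more dissolved moles — to the left.
Gas moles: reactants 0, products 4 (Δn_gas = +4). Compression shifts the system toward the side with fewer moles of gas — to the left.
All effects act in the same direction — net shift to the left.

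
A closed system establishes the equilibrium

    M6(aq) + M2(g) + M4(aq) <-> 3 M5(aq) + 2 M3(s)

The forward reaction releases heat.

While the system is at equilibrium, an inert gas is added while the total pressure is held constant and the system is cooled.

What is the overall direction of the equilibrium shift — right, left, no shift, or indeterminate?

Adding inert gas at constant total pressure expands the volume and lowers every reacting partial pressure. With Δn_gas = 0 − 1 = -1, Q moves away from K toward the side with fewer gas moles, so the system shifts toward the side with more gas moles — to the left.
The forward reaction is exothermic. Lowering T favours the exothermic direction — shift to the right.
The individual effects push in opposite directions; without quantitative information the net direction cannot be determined.

cannot be determined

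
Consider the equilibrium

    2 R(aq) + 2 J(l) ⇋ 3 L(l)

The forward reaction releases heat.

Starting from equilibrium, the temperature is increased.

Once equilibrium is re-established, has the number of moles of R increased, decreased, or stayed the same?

increases

The forward reaction is exothermic. Raising T favours the endothermic direction — shift to the left.
The net shift is to the left. R is a reactant, so its amount increases.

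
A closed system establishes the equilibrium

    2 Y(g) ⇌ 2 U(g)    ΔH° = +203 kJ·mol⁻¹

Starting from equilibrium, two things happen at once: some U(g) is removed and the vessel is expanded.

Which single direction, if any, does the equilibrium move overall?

right

Removing U (g), a product, drives the reaction to the right.
Gas moles: reactants 2, products 2. Δn_gas = 0, so a volume change leaves Q equal to K — no shift from this change.
Only the nonzero effect(s) matter; the net shift is to the right.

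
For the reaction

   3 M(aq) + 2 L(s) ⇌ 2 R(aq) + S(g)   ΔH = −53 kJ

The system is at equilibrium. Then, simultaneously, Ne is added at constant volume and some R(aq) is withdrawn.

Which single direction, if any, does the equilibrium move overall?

right

At constant volume, adding an inert gas leaves every reacting species' partial pressure unchanged, so Q is unchanged — no shift from this change.
Removing R (aq), a product, drives the reaction to the right.
Only the nonzero effect(s) matter; the net shift is to the right.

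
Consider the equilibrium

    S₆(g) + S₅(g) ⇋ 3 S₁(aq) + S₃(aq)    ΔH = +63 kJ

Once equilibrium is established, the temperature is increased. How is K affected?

increases

K depends on temperature via the van 't Hoff relation. The forward reaction is endothermic, so raising T increases K.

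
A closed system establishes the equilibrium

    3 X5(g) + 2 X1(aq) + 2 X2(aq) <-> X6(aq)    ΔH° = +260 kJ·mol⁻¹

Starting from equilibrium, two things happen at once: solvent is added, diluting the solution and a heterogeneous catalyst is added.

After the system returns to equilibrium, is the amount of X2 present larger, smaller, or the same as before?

Dilution lowers every aqueous concentration by the same factor. Δn_aq = 1 − 4 = -3, so the system shifts toward the side with more dissolved moles — to the left.
A catalyst speeds both forward and reverse rates equally; it changes neither Q nor K — no shift from this change.
The net shift is to the left. X2 is a reactant, so its amount increases.

increases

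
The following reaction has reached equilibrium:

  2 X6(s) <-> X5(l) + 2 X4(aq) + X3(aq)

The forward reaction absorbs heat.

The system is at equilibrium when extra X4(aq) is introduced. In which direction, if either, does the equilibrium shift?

Adding X4 (aq), a product, drives the reaction to the left.

left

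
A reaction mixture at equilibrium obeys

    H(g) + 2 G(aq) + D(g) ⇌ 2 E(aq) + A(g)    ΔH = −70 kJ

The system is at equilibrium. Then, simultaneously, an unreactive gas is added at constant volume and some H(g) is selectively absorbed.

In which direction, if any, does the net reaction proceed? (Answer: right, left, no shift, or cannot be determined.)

left

At constant volume, adding an inert gas leaves every reacting species' partial pressure unchanged, so Q is unchanged — no shift from this change.
Removing H (g), a reactant, drives the reaction to the left.
Only the nonzero effect(s) matter; the net shift is to the left.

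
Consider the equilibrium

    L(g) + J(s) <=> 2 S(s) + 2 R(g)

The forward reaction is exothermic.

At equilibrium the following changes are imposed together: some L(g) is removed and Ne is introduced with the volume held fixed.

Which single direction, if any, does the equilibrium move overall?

left

Removing L (g), a reactant, drives the reaction to the left.
At constant volume, adding an inert gas leaves every reacting species' partial pressure unchanged, so Q is unchanged — no shift from this change.
Only the nonzero effect(s) matter; the net shift is to the left.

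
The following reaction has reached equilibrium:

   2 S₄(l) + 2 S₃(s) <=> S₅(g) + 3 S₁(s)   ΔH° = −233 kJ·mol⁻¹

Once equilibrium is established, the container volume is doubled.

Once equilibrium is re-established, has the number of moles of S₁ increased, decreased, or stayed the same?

increases

Gas moles: reactants 0, products 1 (Δn_gas = +1). Expansion shifts the system toward the side with more moles of gas — to the right.
The net shift is to the right. S₁ is a product, so its amount increases.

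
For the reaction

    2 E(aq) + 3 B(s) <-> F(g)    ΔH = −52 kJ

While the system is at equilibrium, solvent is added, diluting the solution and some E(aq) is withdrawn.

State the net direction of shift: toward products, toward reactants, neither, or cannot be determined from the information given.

left

Dilution lowers every aqueous concentration by the same factor. Δn_aq = 0 − 2 = -2, so the system shifts toward the side with more dissolved moles — to the left.
Removing E (aq), a reactant, drives the reaction to the left.
All effects act in the same direction — net shift to the left.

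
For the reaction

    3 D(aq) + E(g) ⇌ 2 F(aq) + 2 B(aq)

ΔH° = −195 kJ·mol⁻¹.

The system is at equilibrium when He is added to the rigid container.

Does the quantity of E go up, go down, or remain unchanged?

At constant volume, adding an inert gas leaves every reacting species' partial pressure unchanged, so Q is unchanged — no shift from this change.
No net shift occurs, so the amount of E is unchanged.

unchanged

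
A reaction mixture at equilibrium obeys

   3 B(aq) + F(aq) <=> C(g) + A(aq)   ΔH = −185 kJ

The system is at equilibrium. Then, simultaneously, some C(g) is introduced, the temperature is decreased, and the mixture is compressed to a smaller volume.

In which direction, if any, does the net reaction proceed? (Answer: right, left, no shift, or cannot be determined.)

Adding C (g), a product, drives the reaction to the left.
The forward reaction is exothermic. Lowering T favours the exothermic direction — shift to the right.
Gas moles: reactants 0, products 1 (Δn_gas = +1). Compression shifts the system toward the side with fewer moles of gas — to the left.
The individual effects push in opposite directions; without quantitative information the net direction cannot be determined.

cannot be determined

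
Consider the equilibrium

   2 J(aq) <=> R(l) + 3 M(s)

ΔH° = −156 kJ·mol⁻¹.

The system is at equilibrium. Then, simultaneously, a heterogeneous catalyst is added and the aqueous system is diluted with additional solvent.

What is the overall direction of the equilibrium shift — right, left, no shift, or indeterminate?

left

A catalyst speeds both forward and reverse rates equally; it changes neither Q nor K — no shift from this change.
Dilution lowers every aqueous concentration by the same factor. Δn_aq = 0 − 2 = -2, so the system shifts toward the side with more dissolved moles — to the left.
Only the nonzero effect(s) matter; the net shift is to the left.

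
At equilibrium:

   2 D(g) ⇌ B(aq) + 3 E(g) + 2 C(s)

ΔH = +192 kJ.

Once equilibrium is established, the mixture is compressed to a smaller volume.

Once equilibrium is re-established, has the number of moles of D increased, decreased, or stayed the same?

increases

Gas moles: reactants 2, products 3 (Δn_gas = +1). Compression shifts the system toward the side with fewer moles of gas — to the left.
The net shift is to the left. D is a reactant, so its amount increases.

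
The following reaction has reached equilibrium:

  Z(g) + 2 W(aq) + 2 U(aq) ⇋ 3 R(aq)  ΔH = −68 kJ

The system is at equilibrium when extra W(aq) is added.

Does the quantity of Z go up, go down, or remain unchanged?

Adding W (aq), a reactant, drives the reaction to the right.
The net shift is to the right. Z is a reactant, so its amount decreases.

decreases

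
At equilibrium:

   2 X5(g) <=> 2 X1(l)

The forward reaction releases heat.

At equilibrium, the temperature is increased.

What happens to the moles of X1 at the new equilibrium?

decreases

The forward reaction is exothermic. Raising T favours the endothermic direction — shift to the left.
The net shift is to the left. X1 is a product, so its amount decreases.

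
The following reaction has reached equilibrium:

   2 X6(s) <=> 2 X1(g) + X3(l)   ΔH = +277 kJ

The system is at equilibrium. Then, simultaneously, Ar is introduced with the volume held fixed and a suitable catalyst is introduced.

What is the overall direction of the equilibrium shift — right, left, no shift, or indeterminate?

At constant volume, adding an inert gas leaves every reacting species' partial pressure unchanged, so Q is unchanged — no shift from this change.
A catalyst speeds both forward and reverse rates equally; it changes neither Q nor K — no shift from this change.
None of the changes alters Q relative to K, so there is no net shift.

no shift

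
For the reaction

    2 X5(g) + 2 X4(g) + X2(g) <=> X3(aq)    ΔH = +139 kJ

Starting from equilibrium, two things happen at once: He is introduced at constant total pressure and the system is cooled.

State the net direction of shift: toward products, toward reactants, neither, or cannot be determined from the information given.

Adding inert gas at constant total pressure expands the volume and lowers every reacting partial pressure. With Δn_gas = 0 − 5 = -5, Q moves away from K toward the side with fewer gas moles, so the system shifts toward the side with more gas moles — to the left.
The forward reaction is endothermic. Lowering T favours the exothermic direction — shift to the left.
All effects act in the same direction — net shift to the left.

left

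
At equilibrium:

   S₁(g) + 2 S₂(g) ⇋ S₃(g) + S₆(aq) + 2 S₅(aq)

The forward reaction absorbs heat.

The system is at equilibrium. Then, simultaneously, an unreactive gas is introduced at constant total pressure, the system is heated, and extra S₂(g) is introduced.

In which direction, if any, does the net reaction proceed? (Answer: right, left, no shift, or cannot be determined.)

cannot be determined

Adding inert gas at constant total pressure expands the volume and lowers every reacting partial pressure. With Δn_gas = 1 − 3 = -2, Q moves away from K toward the side with fewer gas moles, so the system shifts toward the side with more gas moles — to the left.
The forward reaction is endothermic. Raising T favours the endothermic direction — shift to the right.
Adding S₂ (g), a reactant, drives the reaction to the right.
The individual effects push in opposite directions; without quantitative information the net direction cannot be determined.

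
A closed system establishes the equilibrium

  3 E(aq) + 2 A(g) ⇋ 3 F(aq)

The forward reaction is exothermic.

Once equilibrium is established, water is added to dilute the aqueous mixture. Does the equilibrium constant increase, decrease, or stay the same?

unchanged

The equilibrium constant depends only on temperature. This perturbation changes neither the position of equilibrium nor K.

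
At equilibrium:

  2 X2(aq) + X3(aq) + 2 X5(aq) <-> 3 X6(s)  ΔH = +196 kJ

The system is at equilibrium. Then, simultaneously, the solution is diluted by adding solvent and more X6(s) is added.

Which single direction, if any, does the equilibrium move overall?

Dilution lowers every aqueous concentration by the same factor. Δn_aq = 0 − 5 = -5, so the system shifts toward the side with more dissolved moles — to the left.
X6 is a pure solid; its activity is 1 regardless of amount, so Q is unaffected — no shift from this change.
Only the nonzero effect(s) matter; the net shift is to the left.

left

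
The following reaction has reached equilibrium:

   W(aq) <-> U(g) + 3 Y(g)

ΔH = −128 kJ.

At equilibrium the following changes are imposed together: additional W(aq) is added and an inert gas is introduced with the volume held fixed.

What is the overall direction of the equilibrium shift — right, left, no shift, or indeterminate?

Adding W (aq), a reactant, drives the reaction to the right.
At constant volume, adding an inert gas leaves every reacting species' partial pressure unchanged, so Q is unchanged — no shift from this change.
Only the nonzero effect(s) matter; the net shift is to the right.

right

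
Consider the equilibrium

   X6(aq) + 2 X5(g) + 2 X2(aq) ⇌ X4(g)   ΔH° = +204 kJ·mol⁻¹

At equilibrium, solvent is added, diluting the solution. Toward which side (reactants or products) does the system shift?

Dilution lowers every aqueous concentration by the same factor. Δn_aq = 0 − 3 = -3, so the system shifts toward the side with more dissolved moles — to the left.

left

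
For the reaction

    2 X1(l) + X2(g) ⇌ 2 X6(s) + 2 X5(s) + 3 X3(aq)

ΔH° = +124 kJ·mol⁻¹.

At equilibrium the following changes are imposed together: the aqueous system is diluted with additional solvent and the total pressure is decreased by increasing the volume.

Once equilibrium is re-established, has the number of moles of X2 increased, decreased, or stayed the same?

cannot be determined

Dilution lowers every aqueous concentration by the same factor. Δn_aq = 3 − 0 = +3, so the system shifts toward the side with more dissolved moles — to the right.
Gas moles: reactants 1, products 0 (Δn_gas = -1). Expansion shifts the system toward the side with more moles of gas — to the left.
The two effects oppose each other, so the net shift — and hence the change in X2 — cannot be determined from the given information.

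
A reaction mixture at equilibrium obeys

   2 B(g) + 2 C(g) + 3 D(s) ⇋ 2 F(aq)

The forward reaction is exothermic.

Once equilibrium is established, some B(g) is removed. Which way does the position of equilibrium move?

Removing B (g), a reactant, drives the reaction to the left.

left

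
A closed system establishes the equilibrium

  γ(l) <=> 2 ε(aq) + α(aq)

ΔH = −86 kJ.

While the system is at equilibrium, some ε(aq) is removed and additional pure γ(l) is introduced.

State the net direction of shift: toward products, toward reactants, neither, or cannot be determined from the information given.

right

Removing ε (aq), a product, drives the reaction to the right.
γ is a pure liquid; its activity is 1 regardless of amount, so Q is unaffected — no shift from this change.
Only the nonzero effect(s) matter; the net shift is to the right.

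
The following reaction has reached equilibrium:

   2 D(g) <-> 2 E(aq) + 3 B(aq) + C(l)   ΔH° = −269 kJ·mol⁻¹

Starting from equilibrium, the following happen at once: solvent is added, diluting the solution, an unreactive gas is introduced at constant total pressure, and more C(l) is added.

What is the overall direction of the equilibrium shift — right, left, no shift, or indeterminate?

Dilution lowers every aqueous concentration by the same factor. Δn_aq = 5 − 0 = +5, so the system shifts toward the side with more dissolved moles — to the right.
Adding inert gas at constant total pressure expands the volume and lowers every reacting partial pressure. With Δn_gas = 0 − 2 = -2, Q moves away from K toward the side with fewer gas moles, so the system shifts toward the side with more gas moles — to the left.
C is a pure liquid; its activity is 1 regardless of amount, so Q is unaffected — no shift from this change.
The individual effects push in opposite directions; without quantitative information the net direction cannot be determined.

cannot be determined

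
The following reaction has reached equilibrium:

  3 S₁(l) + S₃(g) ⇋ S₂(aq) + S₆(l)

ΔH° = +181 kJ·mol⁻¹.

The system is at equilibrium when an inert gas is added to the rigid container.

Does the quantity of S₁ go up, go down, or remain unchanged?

unchanged

At constant volume, adding an inert gas leaves every reacting species' partial pressure unchanged, so Q is unchanged — no shift from this change.
No net shift occurs, so the amount of S₁ is unchanged.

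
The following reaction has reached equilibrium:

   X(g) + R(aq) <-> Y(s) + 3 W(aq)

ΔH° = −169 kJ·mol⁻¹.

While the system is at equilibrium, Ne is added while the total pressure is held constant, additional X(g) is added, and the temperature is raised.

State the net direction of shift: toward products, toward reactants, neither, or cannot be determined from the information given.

Adding inert gas at constant total pressure expands the volume and lowers every reacting partial pressure. With Δn_gas = 0 − 1 = -1, Q moves away from K toward the side with fewer gas moles, so the system shifts toward the side with more gas moles — to the left.
Adding X (g), a reactant, drives the reaction to the right.
The forward reaction is exothermic. Raising T favours the endothermic direction — shift to the left.
The individual effects push in opposite directions; without quantitative information the net direction cannot be determined.

cannot be determined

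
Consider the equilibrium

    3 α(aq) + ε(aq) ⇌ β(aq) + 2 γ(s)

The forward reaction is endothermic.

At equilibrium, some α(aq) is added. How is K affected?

The equilibrium constant depends only on temperature. This perturbation may move the position of equilibrium, but since T is unchanged, K itself is unchanged.

unchanged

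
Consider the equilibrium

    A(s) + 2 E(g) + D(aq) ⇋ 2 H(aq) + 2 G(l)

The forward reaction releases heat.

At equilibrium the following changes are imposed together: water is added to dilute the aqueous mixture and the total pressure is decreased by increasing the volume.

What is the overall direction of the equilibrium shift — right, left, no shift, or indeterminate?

Dilution lowers every aqueous concentration by the same factor. Δn_aq = 2 − 1 = +1, so the system shifts toward the side with more dissolved moles — to the right.
Gas moles: reactants 2, products 0 (Δn_gas = -2). Expansion shifts the system toward the side with more moles of gas — to the left.
The individual effects push in opposite directions; without quantitative information the net direction cannot be determined.

cannot be determined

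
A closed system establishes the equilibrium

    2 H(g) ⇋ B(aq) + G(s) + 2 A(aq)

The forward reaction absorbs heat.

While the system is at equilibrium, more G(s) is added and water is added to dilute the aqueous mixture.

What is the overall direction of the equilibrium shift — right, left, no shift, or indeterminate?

G is a pure solid; its activity is 1 regardless of amount, so Q is unaffected — no shift from this change.
Dilution lowers every aqueous concentration by the same factor. Δn_aq = 3 − 0 = +3, so the system shifts toward the side with more dissolved moles — to the right.
Only the nonzero effect(s) matter; the net shift is to the right.

right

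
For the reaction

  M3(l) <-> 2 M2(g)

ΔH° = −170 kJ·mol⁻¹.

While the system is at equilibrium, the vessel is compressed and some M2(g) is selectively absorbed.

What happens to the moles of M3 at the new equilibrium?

cannot be determined

Gas moles: reactants 0, products 2 (Δn_gas = +2). Compression shifts the system toward the side with fewer moles of gas — to the left.
Removing M2 (g), a product, drives the reaction to the right.
The two effects oppose each other, so the net shift — and hence the change in M3 — cannot be determined from the given information.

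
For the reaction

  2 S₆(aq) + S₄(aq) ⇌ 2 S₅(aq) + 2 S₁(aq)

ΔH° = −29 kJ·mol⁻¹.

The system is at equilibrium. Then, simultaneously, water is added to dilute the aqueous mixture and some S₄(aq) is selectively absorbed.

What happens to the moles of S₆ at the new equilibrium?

cannot be determined

Dilution lowers every aqueous concentration by the same factor. Δn_aq = 4 − 3 = +1, so the system shifts toward the side with more dissolved moles — to the right.
Removing S₄ (aq), a reactant, drives the reaction to the left.
The two effects oppose each other, so the net shift — and hence the change in S₆ — cannot be determined from the given information.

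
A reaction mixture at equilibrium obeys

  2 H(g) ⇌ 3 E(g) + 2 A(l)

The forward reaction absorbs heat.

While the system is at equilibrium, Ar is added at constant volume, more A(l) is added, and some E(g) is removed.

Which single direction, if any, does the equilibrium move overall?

right

At constant volume, adding an inert gas leaves every reacting species' partial pressure unchanged, so Q is unchanged — no shift from this change.
A is a pure liquid; its activity is 1 regardless of amount, so Q is unaffected — no shift from this change.
Removing E (g), a product, drives the reaction to the right.
Only the nonzero effect(s) matter; the net shift is to the right.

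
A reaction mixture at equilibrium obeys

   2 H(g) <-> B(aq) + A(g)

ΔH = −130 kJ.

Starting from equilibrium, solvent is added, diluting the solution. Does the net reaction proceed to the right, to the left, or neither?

right

Dilution lowers every aqueous concentration by the same factor. Δn_aq = 1 − 0 = +1, so the system shifts toward the side with more dissolved moles — to the right.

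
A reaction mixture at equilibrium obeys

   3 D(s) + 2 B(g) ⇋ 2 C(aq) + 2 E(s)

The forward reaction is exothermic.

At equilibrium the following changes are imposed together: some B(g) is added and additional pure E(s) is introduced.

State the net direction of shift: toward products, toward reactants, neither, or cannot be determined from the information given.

Adding B (g), a reactant, drives the reaction to the right.
E is a pure solid; its activity is 1 regardless of amount, so Q is unaffected — no shift from this change.
Only the nonzero effect(s) matter; the net shift is to the right.

right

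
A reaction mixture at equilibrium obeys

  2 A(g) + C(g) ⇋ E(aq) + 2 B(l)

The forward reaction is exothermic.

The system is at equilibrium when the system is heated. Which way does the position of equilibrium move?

left

The forward reaction is exothermic. Raising T favours the endothermic direction — shift to the left.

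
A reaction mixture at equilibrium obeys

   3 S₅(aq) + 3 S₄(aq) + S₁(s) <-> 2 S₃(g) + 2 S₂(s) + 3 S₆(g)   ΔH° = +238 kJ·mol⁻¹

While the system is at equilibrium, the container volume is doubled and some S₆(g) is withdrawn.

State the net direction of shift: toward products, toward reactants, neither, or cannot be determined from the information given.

Gas moles: reactants 0, products 5 (Δn_gas = +5). Expansion shifts the system toward the side with more moles of gas — to the right.
Removing S₆ (g), a product, drives the reaction to the right.
All effects act in the same direction — net shift to the right.

right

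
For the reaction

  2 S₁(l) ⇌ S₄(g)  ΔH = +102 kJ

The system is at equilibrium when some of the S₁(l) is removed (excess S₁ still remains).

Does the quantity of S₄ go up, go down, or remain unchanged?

S₁ is a pure liquid; its activity is 1 regardless of amount, so Q is unaffected — no shift from this change.
No net shift occurs, so the amount of S₄ is unchanged.

unchanged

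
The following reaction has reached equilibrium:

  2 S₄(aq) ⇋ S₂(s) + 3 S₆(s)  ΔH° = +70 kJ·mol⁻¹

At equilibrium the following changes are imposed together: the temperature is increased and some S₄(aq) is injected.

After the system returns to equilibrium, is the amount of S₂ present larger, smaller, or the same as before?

The forward reaction is endothermic. Raising T favours the endothermic direction — shift to the right.
Adding S₄ (aq), a reactant, drives the reaction to the right.
The net shift is to the right. S₂ is a product, so its amount increases.

increases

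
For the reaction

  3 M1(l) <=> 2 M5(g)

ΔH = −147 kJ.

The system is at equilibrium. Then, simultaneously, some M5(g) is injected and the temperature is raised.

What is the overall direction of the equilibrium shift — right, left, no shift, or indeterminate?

left

Adding M5 (g), a product, drives the reaction to the left.
The forward reaction is exothermic. Raising T favours the endothermic direction — shift to the left.
All effects act in the same direction — net shift to the left.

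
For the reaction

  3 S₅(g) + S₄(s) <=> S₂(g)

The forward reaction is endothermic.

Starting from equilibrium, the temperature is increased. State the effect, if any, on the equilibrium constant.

K depends on temperature via the van 't Hoff relation. The forward reaction is endothermic, so raising T increases K.

increases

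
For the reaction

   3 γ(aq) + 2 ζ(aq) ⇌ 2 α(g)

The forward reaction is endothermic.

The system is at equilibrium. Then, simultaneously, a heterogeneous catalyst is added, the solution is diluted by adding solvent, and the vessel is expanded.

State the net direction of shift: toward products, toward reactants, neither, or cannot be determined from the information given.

cannot be determined

A catalyst speeds both forward and reverse rates equally; it changes neither Q nor K — no shift from this change.
Dilution lowers every aqueous concentration by the same factor. Δn_aq = 0 − 5 = -5, so the system shifts toward the side with more dissolved moles — to the left.
Gas moles: reactants 0, products 2 (Δn_gas = +2). Expansion shifts the system toward the side with more moles of gas — to the right.
The individual effects push in opposite directions; without quantitative information the net direction cannot be determined.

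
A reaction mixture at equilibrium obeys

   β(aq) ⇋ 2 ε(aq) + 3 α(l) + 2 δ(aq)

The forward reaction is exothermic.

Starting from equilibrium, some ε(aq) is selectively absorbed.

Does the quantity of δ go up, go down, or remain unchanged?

Removing ε (aq), a product, drives the reaction to the right.
The net shift is to the right. δ is a product, so its amount increases.

increases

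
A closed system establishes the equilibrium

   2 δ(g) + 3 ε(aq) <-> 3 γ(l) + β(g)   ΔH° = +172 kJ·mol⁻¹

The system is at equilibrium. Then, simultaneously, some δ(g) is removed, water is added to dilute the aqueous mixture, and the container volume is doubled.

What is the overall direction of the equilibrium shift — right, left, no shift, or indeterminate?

Removing δ (g), a reactant, drives the reaction to the left.
Dilution lowers every aqueous concentration by the same factor. Δn_aq = 0 − 3 = -3, so the system shifts toward the side with more dissolved moles — to the left.
Gas moles: reactants 2, products 1 (Δn_gas = -1). Expansion shifts the system toward the side with more moles of gas — to the left.
All effects act in the same direction — net shift to the left.

left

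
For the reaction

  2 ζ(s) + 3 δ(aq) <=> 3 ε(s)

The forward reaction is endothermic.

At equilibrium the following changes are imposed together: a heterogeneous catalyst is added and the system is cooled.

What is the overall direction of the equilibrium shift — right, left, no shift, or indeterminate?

left

A catalyst speeds both forward and reverse rates equally; it changes neither Q nor K — no shift from this change.
The forward reaction is endothermic. Lowering T favours the exothermic direction — shift to the left.
Only the nonzero effect(s) matter; the net shift is to the left.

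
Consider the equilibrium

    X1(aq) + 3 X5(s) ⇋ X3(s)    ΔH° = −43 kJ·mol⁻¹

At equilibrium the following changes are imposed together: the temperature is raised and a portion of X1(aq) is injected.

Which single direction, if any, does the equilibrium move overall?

The forward reaction is exothermic. Raising T favours the endothermic direction — shift to the left.
Adding X1 (aq), a reactant, drives the reaction to the right.
The individual effects push in opposite directions; without quantitative information the net direction cannot be determined.

cannot be determined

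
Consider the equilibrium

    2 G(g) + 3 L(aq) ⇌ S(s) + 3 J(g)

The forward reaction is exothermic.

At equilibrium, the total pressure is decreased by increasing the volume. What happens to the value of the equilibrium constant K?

The equilibrium constant depends only on temperature. This perturbation may move the position of equilibrium, but since T is unchanged, K itself is unchanged.

unchanged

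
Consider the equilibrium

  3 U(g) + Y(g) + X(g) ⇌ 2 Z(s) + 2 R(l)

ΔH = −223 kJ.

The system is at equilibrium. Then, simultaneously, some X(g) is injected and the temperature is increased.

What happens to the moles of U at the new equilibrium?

Adding X (g), a reactant, drives the reaction to the right.
The forward reaction is exothermic. Raising T favours the endothermic direction — shift to the left.
The two effects oppose each other, so the net shift — and hence the change in U — cannot be determined from the given information.

cannot be determined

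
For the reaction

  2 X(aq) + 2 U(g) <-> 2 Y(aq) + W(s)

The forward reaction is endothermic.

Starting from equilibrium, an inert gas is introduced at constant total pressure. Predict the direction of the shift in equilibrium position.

left

Adding inert gas at constant total pressure expands the volume and lowers every reacting partial pressure. With Δn_gas = 0 − 2 = -2, Q moves away from K toward the side with fewer gas moles, so the system shifts toward the side with more gas moles — to the left.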